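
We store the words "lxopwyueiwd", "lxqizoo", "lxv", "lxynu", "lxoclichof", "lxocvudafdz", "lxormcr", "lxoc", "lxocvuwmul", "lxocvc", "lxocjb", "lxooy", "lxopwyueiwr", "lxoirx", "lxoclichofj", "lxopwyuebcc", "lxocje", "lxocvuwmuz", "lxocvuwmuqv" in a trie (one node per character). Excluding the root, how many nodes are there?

59

Trace insertions, counting only characters that open a new branch:
  "lxopwyueiwd" → 11 new (l, x, o, p, w, y, u, e, i, w, d)
  "lxqizoo" → prefix "lx" already present; 5 new (q, i, z, o, o)
  "lxv" → prefix "lx" already present; 1 new (v)
  "lxynu" → prefix "lx" already present; 3 new (y, n, u)
  "lxoclichof" → prefix "lxo" already present; 7 new (c, l, i, c, h, o, f)
  "lxocvudafdz" → prefix "lxoc" already present; 7 new (v, u, d, a, f, d, z)
  "lxormcr" → prefix "lxo" already present; 4 new (r, m, c, r)
  "lxoc" → prefix "lxoc" already present; 0 new (none)
  "lxocvuwmul" → prefix "lxocvu" already present; 4 new (w, m, u, l)
  "lxocvc" → prefix "lxocv" already present; 1 new (c)
  "lxocjb" → prefix "lxoc" already present; 2 new (j, b)
  "lxooy" → prefix "lxo" already present; 2 new (o, y)
  "lxopwyueiwr" → prefix "lxopwyueiw" already present; 1 new (r)
  "lxoirx" → prefix "lxo" already present; 3 new (i, r, x)
  "lxoclichofj" → prefix "lxoclichof" already present; 1 new (j)
  "lxopwyuebcc" → prefix "lxopwyue" already present; 3 new (b, c, c)
  "lxocje" → prefix "lxocj" already present; 1 new (e)
  "lxocvuwmuz" → prefix "lxocvuwmu" already present; 1 new (z)
  "lxocvuwmuqv" → prefix "lxocvuwmu" already present; 2 new (q, v)
Total nodes = 11 + 5 + 1 + 3 + 7 + 7 + 4 + 0 + 4 + 1 + 2 + 2 + 1 + 3 + 1 + 3 + 1 + 1 + 2 = 59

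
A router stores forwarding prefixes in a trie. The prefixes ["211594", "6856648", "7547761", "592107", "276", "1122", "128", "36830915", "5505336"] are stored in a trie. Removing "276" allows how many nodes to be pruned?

2

Walk "276" from the leaf back toward the root, removing each node that no remaining word uses.
The suffix "76" (2 nodes) is used only by "276"; the node for "2" still has the child "1", so pruning stops there.
Nodes removed: 2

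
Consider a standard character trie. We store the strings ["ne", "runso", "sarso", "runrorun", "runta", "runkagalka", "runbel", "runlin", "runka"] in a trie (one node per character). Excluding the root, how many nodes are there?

Trace insertions, counting only characters that open a new branch:
  "ne" → 2 new (n, e)
  "runso" → 5 new (r, u, n, s, o)
  "sarso" → 5 new (s, a, r, s, o)
  "runrorun" → prefix "run" already present; 5 new (r, o, r, u, n)
  "runta" → prefix "run" already present; 2 new (t, a)
  "runkagalka" → prefix "run" already present; 7 new (k, a, g, a, l, k, a)
  "runbel" → prefix "run" already present; 3 new (b, e, l)
  "runlin" → prefix "run" already present; 3 new (l, i, n)
  "runka" → prefix "runka" already present; 0 new (none)
Total nodes = 2 + 5 + 5 + 5 + 2 + 7 + 3 + 3 + 0 = 32

32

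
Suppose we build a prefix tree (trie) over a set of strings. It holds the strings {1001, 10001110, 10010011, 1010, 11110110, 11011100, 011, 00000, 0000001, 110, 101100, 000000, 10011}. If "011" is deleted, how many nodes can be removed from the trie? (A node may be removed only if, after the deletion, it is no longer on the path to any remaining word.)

A node on "011"'s path can go only if nothing else ends at it or branches off below it.
The suffix "11" (2 nodes) is used only by "011"; the node for "0" still has the child "0", so pruning stops there.
Nodes removed: 2

2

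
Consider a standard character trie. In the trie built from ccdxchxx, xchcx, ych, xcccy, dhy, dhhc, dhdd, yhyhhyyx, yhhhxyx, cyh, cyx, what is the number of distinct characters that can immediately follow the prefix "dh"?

3

Follow the path "dh" to its node, then look at its outgoing edges.
Distinct next characters after "dh": d, h, y.
That node has 3 child edges.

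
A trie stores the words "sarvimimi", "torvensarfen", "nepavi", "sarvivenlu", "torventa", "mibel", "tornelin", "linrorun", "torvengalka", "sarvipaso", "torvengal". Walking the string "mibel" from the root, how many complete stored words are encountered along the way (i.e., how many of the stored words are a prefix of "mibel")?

1

Walk "mibel" from the root; an end-of-word marker is hit whenever a stored word is a prefix of "mibel".
Prefixes of the query that are stored words: "mibel"
Count: 1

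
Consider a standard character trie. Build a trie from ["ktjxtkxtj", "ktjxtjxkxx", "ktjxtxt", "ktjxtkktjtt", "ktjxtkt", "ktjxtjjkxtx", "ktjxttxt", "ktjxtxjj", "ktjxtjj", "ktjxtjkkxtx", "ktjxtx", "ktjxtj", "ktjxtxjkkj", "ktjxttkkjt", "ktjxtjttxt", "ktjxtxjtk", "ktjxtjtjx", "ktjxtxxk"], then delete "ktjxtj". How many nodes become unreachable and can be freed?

0

Walk "ktjxtj" from the leaf back toward the root, removing each node that no remaining word uses.
Every node on "ktjxtj" is still needed (e.g. by "ktjxtjxkxx"), so nothing is freed.
Nodes removed: 0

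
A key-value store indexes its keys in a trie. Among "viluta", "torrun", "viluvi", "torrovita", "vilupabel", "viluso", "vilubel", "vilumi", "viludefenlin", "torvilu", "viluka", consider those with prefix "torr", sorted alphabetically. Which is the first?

DFS of the "torr" subtree visits, in order: "torrovita", "torrun"
The 1st is torrovita.

torrovita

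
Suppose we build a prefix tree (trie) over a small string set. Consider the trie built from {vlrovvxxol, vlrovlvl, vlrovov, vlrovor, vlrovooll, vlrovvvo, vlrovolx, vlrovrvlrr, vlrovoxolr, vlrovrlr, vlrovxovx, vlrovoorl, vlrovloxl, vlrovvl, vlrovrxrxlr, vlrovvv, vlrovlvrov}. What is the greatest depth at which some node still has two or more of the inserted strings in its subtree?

Look for the deepest trie node that still has at least two words in its subtree.
"vlrovlvl" and "vlrovlvrov" agree on "vlrovlv" (7 characters) before diverging; nothing deeper is shared.
Longest shared-prefix length: 7

7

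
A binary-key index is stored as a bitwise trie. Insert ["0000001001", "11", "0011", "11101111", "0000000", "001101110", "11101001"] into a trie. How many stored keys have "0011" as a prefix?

2

Filter for entries beginning with "0011":
Words under "0011": 0011, 001101110
Count: 2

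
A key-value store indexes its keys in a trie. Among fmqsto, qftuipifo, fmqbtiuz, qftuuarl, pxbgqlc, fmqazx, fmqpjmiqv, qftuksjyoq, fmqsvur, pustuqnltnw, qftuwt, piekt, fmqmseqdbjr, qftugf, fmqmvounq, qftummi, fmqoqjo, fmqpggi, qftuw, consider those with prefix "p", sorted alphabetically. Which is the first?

piekt

Words with prefix "p", in lexicographic order: "piekt", "pustuqnltnw", "pxbgqlc"
The 1st is piekt.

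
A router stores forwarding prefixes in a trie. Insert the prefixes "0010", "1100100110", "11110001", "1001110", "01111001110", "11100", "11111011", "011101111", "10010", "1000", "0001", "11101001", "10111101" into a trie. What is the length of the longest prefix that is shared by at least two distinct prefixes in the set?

4

The deepest shared node is where two words last agree before diverging.
"011101111" and "01111001110" agree on "0111" (4 characters) before diverging; nothing deeper is shared.
Longest shared-prefix length: 4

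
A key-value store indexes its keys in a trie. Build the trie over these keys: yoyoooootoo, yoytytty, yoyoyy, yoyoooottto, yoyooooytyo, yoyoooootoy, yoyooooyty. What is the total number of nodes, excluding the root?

27

Trie structure (* marks end of a word):
(root)
└─ y
   └─ o
      └─ y
         ├─ o
         │  ├─ o
         │  │  └─ o
         │  │     └─ o
         │  │        ├─ o
         │  │        │  └─ t
         │  │        │     └─ o
         │  │        │        ├─ o *
         │  │        │        └─ y *
         │  │        ├─ t
         │  │        │  └─ t
         │  │        │     └─ t
         │  │        │        └─ o *
         │  │        └─ y
         │  │           └─ t
         │  │              └─ y *
         │  │                 └─ o *
         │  └─ y
         │     └─ y *
         └─ t
            └─ y
               └─ t
                  └─ t
                     └─ y *
Counting every labelled node above: 27.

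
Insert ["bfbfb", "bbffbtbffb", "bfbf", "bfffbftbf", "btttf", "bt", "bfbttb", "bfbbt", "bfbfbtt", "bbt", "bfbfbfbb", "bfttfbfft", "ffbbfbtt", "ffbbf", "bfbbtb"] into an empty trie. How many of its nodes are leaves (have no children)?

Leaves are exactly the stored words that no other stored word extends.
Those words: "bbffbtbffb", "bbt", "bfbbtb", "bfbfbfbb", "bfbfbtt", "bfbttb", "bfffbftbf", "bfttfbfft", "btttf", "ffbbfbtt"
Leaf count: 10

10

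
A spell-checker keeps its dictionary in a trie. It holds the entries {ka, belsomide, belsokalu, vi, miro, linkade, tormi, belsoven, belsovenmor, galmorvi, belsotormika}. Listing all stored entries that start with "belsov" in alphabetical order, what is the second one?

DFS of the "belsov" subtree visits, in order: "belsoven", "belsovenmor"
Position 2: belsovenmor

belsovenmor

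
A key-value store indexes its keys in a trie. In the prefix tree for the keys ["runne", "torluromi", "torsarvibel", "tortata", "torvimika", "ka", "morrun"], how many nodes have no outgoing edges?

7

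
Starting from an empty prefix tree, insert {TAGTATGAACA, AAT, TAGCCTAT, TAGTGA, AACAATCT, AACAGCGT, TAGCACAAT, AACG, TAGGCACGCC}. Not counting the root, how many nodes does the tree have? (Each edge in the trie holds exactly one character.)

Insert word by word; a character creates a node only if that edge doesn't already exist:
  "TAGTATGAACA" → 11 new (T, A, G, T, A, T, G, A, A, C, A)
  "AAT" → 3 new (A, A, T)
  "TAGCCTAT" → prefix "TAG" already present; 5 new (C, C, T, A, T)
  "TAGTGA" → prefix "TAGT" already present; 2 new (G, A)
  "AACAATCT" → prefix "AA" already present; 6 new (C, A, A, T, C, T)
  "AACAGCGT" → prefix "AACA" already present; 4 new (G, C, G, T)
  "TAGCACAAT" → prefix "TAGC" already present; 5 new (A, C, A, A, T)
  "AACG" → prefix "AAC" already present; 1 new (G)
  "TAGGCACGCC" → prefix "TAG" already present; 7 new (G, C, A, C, G, C, C)
Total nodes = 11 + 3 + 5 + 2 + 6 + 4 + 5 + 1 + 7 = 44

44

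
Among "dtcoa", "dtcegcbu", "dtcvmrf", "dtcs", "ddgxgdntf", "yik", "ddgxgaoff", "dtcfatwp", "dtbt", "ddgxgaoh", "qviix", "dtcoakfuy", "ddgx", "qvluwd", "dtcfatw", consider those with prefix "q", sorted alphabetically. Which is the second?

DFS of the "q" subtree visits, in order: "qviix", "qvluwd"
Position 2: qvluwd

qvluwd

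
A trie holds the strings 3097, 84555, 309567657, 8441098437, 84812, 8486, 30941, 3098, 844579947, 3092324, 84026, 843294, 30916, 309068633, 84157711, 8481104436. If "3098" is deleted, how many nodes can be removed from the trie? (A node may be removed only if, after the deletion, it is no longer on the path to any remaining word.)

A node on "3098"'s path can go only if nothing else ends at it or branches off below it.
The suffix "8" (1 node) is used only by "3098"; the node for "309" still has the child "7", so pruning stops there.
Nodes removed: 1

1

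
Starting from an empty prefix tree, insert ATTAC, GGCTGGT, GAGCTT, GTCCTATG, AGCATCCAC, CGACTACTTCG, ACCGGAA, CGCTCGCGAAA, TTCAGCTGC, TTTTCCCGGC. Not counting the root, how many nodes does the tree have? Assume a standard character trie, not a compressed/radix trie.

Insert word by word; a character creates a node only if that edge doesn't already exist:
  "ATTAC" → 5 new (A, T, T, A, C)
  "GGCTGGT" → 7 new (G, G, C, T, G, G, T)
  "GAGCTT" → prefix "G" already present; 5 new (A, G, C, T, T)
  "GTCCTATG" → prefix "G" already present; 7 new (T, C, C, T, A, T, G)
  "AGCATCCAC" → prefix "A" already present; 8 new (G, C, A, T, C, C, A, C)
  "CGACTACTTCG" → 11 new (C, G, A, C, T, A, C, T, T, C, G)
  "ACCGGAA" → prefix "A" already present; 6 new (C, C, G, G, A, A)
  "CGCTCGCGAAA" → prefix "CG" already present; 9 new (C, T, C, G, C, G, A, A, A)
  "TTCAGCTGC" → 9 new (T, T, C, A, G, C, T, G, C)
  "TTTTCCCGGC" → prefix "TT" already present; 8 new (T, T, C, C, C, G, G, C)
Total nodes = 5 + 7 + 5 + 7 + 8 + 11 + 6 + 9 + 9 + 8 = 75

75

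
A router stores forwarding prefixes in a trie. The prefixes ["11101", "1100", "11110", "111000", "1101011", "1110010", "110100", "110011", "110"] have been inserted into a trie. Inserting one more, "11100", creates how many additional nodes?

"11100" is already a full path in the trie; only an end-marker is added.
No new nodes are needed: 0.

0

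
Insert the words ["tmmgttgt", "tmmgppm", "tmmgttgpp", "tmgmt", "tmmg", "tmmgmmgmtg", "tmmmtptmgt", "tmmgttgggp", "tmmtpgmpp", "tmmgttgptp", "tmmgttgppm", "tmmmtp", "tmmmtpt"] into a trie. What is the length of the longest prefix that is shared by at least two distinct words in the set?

The deepest shared node is where two words last agree before diverging.
e.g. "tmmgttgpp" and "tmmgttgppm" share the prefix "tmmgttgpp" of length 9; no pair shares a longer one.
Longest shared-prefix length: 9

9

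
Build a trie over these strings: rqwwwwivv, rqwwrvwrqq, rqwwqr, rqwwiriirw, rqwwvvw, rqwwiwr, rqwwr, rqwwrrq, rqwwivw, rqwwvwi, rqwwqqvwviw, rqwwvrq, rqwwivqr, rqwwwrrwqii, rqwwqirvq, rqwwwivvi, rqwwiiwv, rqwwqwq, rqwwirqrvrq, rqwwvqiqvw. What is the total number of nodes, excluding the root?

73

Trace insertions, counting only characters that open a new branch:
  "rqwwwwivv" → 9 new (r, q, w, w, w, w, i, v, v)
  "rqwwrvwrqq" → prefix "rqww" already present; 6 new (r, v, w, r, q, q)
  "rqwwqr" → prefix "rqww" already present; 2 new (q, r)
  "rqwwiriirw" → prefix "rqww" already present; 6 new (i, r, i, i, r, w)
  "rqwwvvw" → prefix "rqww" already present; 3 new (v, v, w)
  "rqwwiwr" → prefix "rqwwi" already present; 2 new (w, r)
  "rqwwr" → prefix "rqwwr" already present; 0 new (none)
  "rqwwrrq" → prefix "rqwwr" already present; 2 new (r, q)
  "rqwwivw" → prefix "rqwwi" already present; 2 new (v, w)
  "rqwwvwi" → prefix "rqwwv" already present; 2 new (w, i)
  "rqwwqqvwviw" → prefix "rqwwq" already present; 6 new (q, v, w, v, i, w)
  "rqwwvrq" → prefix "rqwwv" already present; 2 new (r, q)
  "rqwwivqr" → prefix "rqwwiv" already present; 2 new (q, r)
  "rqwwwrrwqii" → prefix "rqwww" already present; 6 new (r, r, w, q, i, i)
  "rqwwqirvq" → prefix "rqwwq" already present; 4 new (i, r, v, q)
  "rqwwwivvi" → prefix "rqwww" already present; 4 new (i, v, v, i)
  "rqwwiiwv" → prefix "rqwwi" already present; 3 new (i, w, v)
  "rqwwqwq" → prefix "rqwwq" already present; 2 new (w, q)
  "rqwwirqrvrq" → prefix "rqwwir" already present; 5 new (q, r, v, r, q)
  "rqwwvqiqvw" → prefix "rqwwv" already present; 5 new (q, i, q, v, w)
Total nodes = 9 + 6 + 2 + 6 + 3 + 2 + 0 + 2 + 2 + 2 + 6 + 2 + 2 + 6 + 4 + 4 + 3 + 2 + 5 + 5 = 73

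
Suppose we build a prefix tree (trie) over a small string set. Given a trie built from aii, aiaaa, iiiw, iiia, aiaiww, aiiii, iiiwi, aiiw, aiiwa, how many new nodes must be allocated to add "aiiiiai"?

Walking "aiiiiai" from the root, the first 5 characters ("aiiii") follow existing edges; "a" is the first miss.
New nodes needed: |"aiiiiai"| − 5 = 7 − 5 = 2.

2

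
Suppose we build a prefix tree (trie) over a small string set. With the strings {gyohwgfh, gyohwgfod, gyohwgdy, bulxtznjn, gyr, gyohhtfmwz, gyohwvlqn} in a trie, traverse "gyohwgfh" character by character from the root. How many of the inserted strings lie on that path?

1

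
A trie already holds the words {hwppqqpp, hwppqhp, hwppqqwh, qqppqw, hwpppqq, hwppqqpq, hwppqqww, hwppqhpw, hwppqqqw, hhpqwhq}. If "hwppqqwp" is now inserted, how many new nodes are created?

The longest prefix of "hwppqqwp" already in the trie is "hwppqqw" (length 7).
Each of the 1 remaining characters creates one node.

1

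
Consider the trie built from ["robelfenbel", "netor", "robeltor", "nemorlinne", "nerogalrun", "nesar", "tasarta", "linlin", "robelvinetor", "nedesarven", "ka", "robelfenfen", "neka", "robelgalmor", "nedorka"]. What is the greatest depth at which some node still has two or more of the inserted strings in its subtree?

Equivalently: take the maximum, over all pairs, of their longest common prefix length.
"robelfenbel" and "robelfenfen" agree on "robelfen" (8 characters) before diverging; nothing deeper is shared.
Longest shared-prefix length: 8

8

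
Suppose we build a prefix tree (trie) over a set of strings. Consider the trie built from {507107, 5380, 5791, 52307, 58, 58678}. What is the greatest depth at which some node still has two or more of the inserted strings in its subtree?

2

Equivalently: take the maximum, over all pairs, of their longest common prefix length.
"58" and "58678" agree on "58" (2 characters) before diverging; nothing deeper is shared.
Longest shared-prefix length: 2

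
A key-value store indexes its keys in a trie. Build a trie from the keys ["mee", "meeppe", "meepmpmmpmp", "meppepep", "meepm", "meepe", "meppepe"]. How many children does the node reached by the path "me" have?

The children of the "me" node are the distinct next characters among strings starting with "me".
Distinct next characters after "me": e, p.
That node has 2 child edges.

2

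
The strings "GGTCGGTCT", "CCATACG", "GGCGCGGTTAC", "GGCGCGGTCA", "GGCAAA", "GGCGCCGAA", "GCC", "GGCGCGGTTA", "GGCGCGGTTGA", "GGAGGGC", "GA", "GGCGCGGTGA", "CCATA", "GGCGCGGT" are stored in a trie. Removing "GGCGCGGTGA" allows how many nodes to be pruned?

2

A node on "GGCGCGGTGA"'s path can go only if nothing else ends at it or branches off below it.
The suffix "GA" (2 nodes) is used only by "GGCGCGGTGA"; the node for "GGCGCGGT" still has the child "T", so pruning stops there.
Nodes removed: 2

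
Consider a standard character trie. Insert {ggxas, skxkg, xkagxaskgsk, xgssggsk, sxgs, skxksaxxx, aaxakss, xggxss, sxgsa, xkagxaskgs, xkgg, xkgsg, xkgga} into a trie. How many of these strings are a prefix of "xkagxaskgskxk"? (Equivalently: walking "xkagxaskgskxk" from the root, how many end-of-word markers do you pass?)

Traverse "xkagxaskgskxk" character by character; count nodes along the way that are marked as word ends.
Prefixes of the query that are stored words: "xkagxaskgs", "xkagxaskgsk"
Count: 2

2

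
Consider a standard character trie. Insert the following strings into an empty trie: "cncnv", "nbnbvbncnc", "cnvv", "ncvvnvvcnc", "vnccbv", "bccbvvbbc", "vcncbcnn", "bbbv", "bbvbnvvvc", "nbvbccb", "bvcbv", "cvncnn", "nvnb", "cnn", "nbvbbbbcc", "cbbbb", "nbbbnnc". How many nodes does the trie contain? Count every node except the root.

90

Insert word by word; a character creates a node only if that edge doesn't already exist:
  "cncnv" → 5 new (c, n, c, n, v)
  "nbnbvbncnc" → 10 new (n, b, n, b, v, b, n, c, n, c)
  "cnvv" → prefix "cn" already present; 2 new (v, v)
  "ncvvnvvcnc" → prefix "n" already present; 9 new (c, v, v, n, v, v, c, n, c)
  "vnccbv" → 6 new (v, n, c, c, b, v)
  "bccbvvbbc" → 9 new (b, c, c, b, v, v, b, b, c)
  "vcncbcnn" → prefix "v" already present; 7 new (c, n, c, b, c, n, n)
  "bbbv" → prefix "b" already present; 3 new (b, b, v)
  "bbvbnvvvc" → prefix "bb" already present; 7 new (v, b, n, v, v, v, c)
  "nbvbccb" → prefix "nb" already present; 5 new (v, b, c, c, b)
  "bvcbv" → prefix "b" already present; 4 new (v, c, b, v)
  "cvncnn" → prefix "c" already present; 5 new (v, n, c, n, n)
  "nvnb" → prefix "n" already present; 3 new (v, n, b)
  "cnn" → prefix "cn" already present; 1 new (n)
  "nbvbbbbcc" → prefix "nbvb" already present; 5 new (b, b, b, c, c)
  "cbbbb" → prefix "c" already present; 4 new (b, b, b, b)
  "nbbbnnc" → prefix "nb" already present; 5 new (b, b, n, n, c)
Total nodes = 5 + 10 + 2 + 9 + 6 + 9 + 7 + 3 + 7 + 5 + 4 + 5 + 3 + 1 + 5 + 4 + 5 = 90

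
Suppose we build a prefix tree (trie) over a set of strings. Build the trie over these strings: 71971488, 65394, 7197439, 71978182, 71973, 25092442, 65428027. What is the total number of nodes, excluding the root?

Count nodes per top-level branch (shared prefixes stored once):
  '2'-branch (25092442): 8 nodes
  '6'-branch (65394, 65428027): 11 nodes
  '7'-branch (71971488, 71973, 7197439, 71978182): 16 nodes
Sum: 35

35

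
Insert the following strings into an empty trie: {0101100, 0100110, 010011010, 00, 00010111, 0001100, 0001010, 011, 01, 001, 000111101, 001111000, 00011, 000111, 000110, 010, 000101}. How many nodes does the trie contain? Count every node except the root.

Trace insertions, counting only characters that open a new branch:
  "0101100" → 7 new (0, 1, 0, 1, 1, 0, 0)
  "0100110" → prefix "010" already present; 4 new (0, 1, 1, 0)
  "010011010" → prefix "0100110" already present; 2 new (1, 0)
  "00" → prefix "0" already present; 1 new (0)
  "00010111" → prefix "00" already present; 6 new (0, 1, 0, 1, 1, 1)
  "0001100" → prefix "0001" already present; 3 new (1, 0, 0)
  "0001010" → prefix "000101" already present; 1 new (0)
  "011" → prefix "01" already present; 1 new (1)
  "01" → prefix "01" already present; 0 new (none)
  "001" → prefix "00" already present; 1 new (1)
  "000111101" → prefix "00011" already present; 4 new (1, 1, 0, 1)
  "001111000" → prefix "001" already present; 6 new (1, 1, 1, 0, 0, 0)
  "00011" → prefix "00011" already present; 0 new (none)
  "000111" → prefix "000111" already present; 0 new (none)
  "000110" → prefix "000110" already present; 0 new (none)
  "010" → prefix "010" already present; 0 new (none)
  "000101" → prefix "000101" already present; 0 new (none)
Total nodes = 7 + 4 + 2 + 1 + 6 + 3 + 1 + 1 + 0 + 1 + 4 + 6 + 0 + 0 + 0 + 0 + 0 = 36

36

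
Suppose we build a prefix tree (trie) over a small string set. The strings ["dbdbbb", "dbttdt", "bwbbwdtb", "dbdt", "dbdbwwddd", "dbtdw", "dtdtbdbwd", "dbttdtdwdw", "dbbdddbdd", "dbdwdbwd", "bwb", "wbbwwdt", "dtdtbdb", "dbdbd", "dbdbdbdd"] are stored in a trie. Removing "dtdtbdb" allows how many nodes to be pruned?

Walk "dtdtbdb" from the leaf back toward the root, removing each node that no remaining word uses.
Every node on "dtdtbdb" is still needed (e.g. by "dtdtbdbwd"), so nothing is freed.
Nodes removed: 0

0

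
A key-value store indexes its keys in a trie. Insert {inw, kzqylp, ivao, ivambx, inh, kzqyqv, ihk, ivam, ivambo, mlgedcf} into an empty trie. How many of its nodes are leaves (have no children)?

9

A leaf is a node with no children — equivalently, the end of a word that is not a proper prefix of any other stored word.
Those words: "ihk", "inh", "inw", "ivambo", "ivambx", "ivao", "kzqylp", "kzqyqv", "mlgedcf"
Leaf count: 9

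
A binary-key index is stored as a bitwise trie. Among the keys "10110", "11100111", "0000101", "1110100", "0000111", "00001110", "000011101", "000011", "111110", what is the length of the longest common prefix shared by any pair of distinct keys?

Look for the deepest trie node that still has at least two words in its subtree.
"00001110" and "000011101" agree on "00001110" (8 characters) before diverging; nothing deeper is shared.
Longest shared-prefix length: 8

8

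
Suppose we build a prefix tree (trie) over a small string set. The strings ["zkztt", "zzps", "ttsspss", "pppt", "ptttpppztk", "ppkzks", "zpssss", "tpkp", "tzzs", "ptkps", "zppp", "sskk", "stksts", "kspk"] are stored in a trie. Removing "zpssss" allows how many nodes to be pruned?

4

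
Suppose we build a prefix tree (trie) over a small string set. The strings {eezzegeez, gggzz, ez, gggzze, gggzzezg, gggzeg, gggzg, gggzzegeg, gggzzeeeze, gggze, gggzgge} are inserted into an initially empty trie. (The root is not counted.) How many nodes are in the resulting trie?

Trie structure (* marks end of a word):
(root)
├─ e
│  ├─ e
│  │  └─ z
│  │     └─ z
│  │        └─ e
│  │           └─ g
│  │              └─ e
│  │                 └─ e
│  │                    └─ z *
│  └─ z *
└─ g
   └─ g
      └─ g
         └─ z
            ├─ e *
            │  └─ g *
            ├─ g *
            │  └─ g
            │     └─ e *
            └─ z *
               └─ e *
                  ├─ e
                  │  └─ e
                  │     └─ z
                  │        └─ e *
                  ├─ g
                  │  └─ e
                  │     └─ g *
                  └─ z
                     └─ g *
Counting every labelled node above: 30.

30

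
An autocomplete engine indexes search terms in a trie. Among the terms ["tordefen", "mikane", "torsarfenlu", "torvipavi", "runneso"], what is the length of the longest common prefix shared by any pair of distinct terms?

Equivalently: take the maximum, over all pairs, of their longest common prefix length.
"tordefen" and "torsarfenlu" agree on "tor" (3 characters) before diverging; nothing deeper is shared.
Longest shared-prefix length: 3

3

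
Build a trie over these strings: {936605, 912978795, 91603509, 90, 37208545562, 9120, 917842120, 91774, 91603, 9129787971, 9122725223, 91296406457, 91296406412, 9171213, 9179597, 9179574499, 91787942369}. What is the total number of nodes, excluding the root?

80

Count nodes per top-level branch (shared prefixes stored once):
  '3'-branch (37208545562): 11 nodes
  '9'-branch (90, 9120, 9122725223, 91296406412, 91296406457, 912978795, 9129787971, 91603, 91603509, 9171213, 91774, 917842120, 91787942369, 9179574499, 9179597, 936605): 69 nodes
Sum: 80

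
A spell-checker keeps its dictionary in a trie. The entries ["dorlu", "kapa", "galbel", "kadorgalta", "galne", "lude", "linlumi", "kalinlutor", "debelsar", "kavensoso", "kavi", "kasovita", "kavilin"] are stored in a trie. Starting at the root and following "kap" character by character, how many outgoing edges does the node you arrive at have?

Follow the path "kap" to its node, then look at its outgoing edges.
Characters that immediately follow "kap" among the stored strings: {a}.
That node has 1 child edge.

1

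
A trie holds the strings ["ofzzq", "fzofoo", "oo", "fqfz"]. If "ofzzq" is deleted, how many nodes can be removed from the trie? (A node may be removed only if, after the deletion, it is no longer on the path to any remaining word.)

Walk "ofzzq" from the leaf back toward the root, removing each node that no remaining word uses.
The suffix "fzzq" (4 nodes) is used only by "ofzzq"; the node for "o" still has the child "o", so pruning stops there.
Nodes removed: 4

4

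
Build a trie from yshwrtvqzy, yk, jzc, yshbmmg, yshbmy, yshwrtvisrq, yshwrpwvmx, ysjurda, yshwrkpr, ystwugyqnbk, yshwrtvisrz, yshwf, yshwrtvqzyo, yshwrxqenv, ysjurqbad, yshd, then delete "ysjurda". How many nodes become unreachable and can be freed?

2

After clearing the end-marker at "ysjurda", prune upward until reaching a node still needed by another word.
The suffix "da" (2 nodes) is used only by "ysjurda"; the node for "ysjur" still has the child "q", so pruning stops there.
Nodes removed: 2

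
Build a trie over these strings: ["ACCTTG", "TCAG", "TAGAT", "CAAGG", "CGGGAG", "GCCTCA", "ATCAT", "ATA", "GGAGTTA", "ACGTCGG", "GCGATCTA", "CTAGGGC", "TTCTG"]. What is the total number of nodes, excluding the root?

62

Insert word by word; a character creates a node only if that edge doesn't already exist:
  "ACCTTG" → 6 new (A, C, C, T, T, G)
  "TCAG" → 4 new (T, C, A, G)
  "TAGAT" → prefix "T" already present; 4 new (A, G, A, T)
  "CAAGG" → 5 new (C, A, A, G, G)
  "CGGGAG" → prefix "C" already present; 5 new (G, G, G, A, G)
  "GCCTCA" → 6 new (G, C, C, T, C, A)
  "ATCAT" → prefix "A" already present; 4 new (T, C, A, T)
  "ATA" → prefix "AT" already present; 1 new (A)
  "GGAGTTA" → prefix "G" already present; 6 new (G, A, G, T, T, A)
  "ACGTCGG" → prefix "AC" already present; 5 new (G, T, C, G, G)
  "GCGATCTA" → prefix "GC" already present; 6 new (G, A, T, C, T, A)
  "CTAGGGC" → prefix "C" already present; 6 new (T, A, G, G, G, C)
  "TTCTG" → prefix "T" already present; 4 new (T, C, T, G)
Total nodes = 6 + 4 + 4 + 5 + 5 + 6 + 4 + 1 + 6 + 5 + 6 + 6 + 4 = 62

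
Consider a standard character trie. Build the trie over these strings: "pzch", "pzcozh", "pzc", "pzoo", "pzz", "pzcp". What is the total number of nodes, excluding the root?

11

Trie structure (* marks end of a word):
(root)
└─ p
   └─ z
      ├─ c *
      │  ├─ h *
      │  ├─ o
      │  │  └─ z
      │  │     └─ h *
      │  └─ p *
      ├─ o
      │  └─ o *
      └─ z *
Counting every labelled node above: 11.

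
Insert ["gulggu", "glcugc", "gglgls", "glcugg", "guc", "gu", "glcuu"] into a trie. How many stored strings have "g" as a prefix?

7

Filter for entries beginning with "g":
Words under "g": gglgls, glcugc, glcugg, glcuu, gu, guc, gulggu
Count: 7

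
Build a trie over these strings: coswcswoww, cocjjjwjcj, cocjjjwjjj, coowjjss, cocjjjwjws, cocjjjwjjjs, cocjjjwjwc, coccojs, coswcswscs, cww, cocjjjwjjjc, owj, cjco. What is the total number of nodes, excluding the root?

46

Trace insertions, counting only characters that open a new branch:
  "coswcswoww" → 10 new (c, o, s, w, c, s, w, o, w, w)
  "cocjjjwjcj" → prefix "co" already present; 8 new (c, j, j, j, w, j, c, j)
  "cocjjjwjjj" → prefix "cocjjjwj" already present; 2 new (j, j)
  "coowjjss" → prefix "co" already present; 6 new (o, w, j, j, s, s)
  "cocjjjwjws" → prefix "cocjjjwj" already present; 2 new (w, s)
  "cocjjjwjjjs" → prefix "cocjjjwjjj" already present; 1 new (s)
  "cocjjjwjwc" → prefix "cocjjjwjw" already present; 1 new (c)
  "coccojs" → prefix "coc" already present; 4 new (c, o, j, s)
  "coswcswscs" → prefix "coswcsw" already present; 3 new (s, c, s)
  "cww" → prefix "c" already present; 2 new (w, w)
  "cocjjjwjjjc" → prefix "cocjjjwjjj" already present; 1 new (c)
  "owj" → 3 new (o, w, j)
  "cjco" → prefix "c" already present; 3 new (j, c, o)
Total nodes = 10 + 8 + 2 + 6 + 2 + 1 + 1 + 4 + 3 + 2 + 1 + 3 + 3 = 46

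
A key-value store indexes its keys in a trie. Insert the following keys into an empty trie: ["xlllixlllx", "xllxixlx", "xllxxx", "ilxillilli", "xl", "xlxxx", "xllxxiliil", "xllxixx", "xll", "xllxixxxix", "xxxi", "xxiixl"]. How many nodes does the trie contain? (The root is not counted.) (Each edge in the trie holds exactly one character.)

46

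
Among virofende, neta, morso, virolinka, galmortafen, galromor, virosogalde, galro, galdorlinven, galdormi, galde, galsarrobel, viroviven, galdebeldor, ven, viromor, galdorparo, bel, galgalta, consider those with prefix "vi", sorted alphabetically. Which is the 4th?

DFS of the "vi" subtree visits, in order: "virofende", "virolinka", "viromor", "virosogalde", "viroviven"
The 4th is virosogalde.

virosogalde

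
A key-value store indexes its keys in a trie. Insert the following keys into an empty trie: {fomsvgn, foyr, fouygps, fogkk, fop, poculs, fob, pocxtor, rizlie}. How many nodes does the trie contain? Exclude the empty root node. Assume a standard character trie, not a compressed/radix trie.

Trace insertions, counting only characters that open a new branch:
  "fomsvgn" → 7 new (f, o, m, s, v, g, n)
  "foyr" → prefix "fo" already present; 2 new (y, r)
  "fouygps" → prefix "fo" already present; 5 new (u, y, g, p, s)
  "fogkk" → prefix "fo" already present; 3 new (g, k, k)
  "fop" → prefix "fo" already present; 1 new (p)
  "poculs" → 6 new (p, o, c, u, l, s)
  "fob" → prefix "fo" already present; 1 new (b)
  "pocxtor" → prefix "poc" already present; 4 new (x, t, o, r)
  "rizlie" → 6 new (r, i, z, l, i, e)
Total nodes = 7 + 2 + 5 + 3 + 1 + 6 + 1 + 4 + 6 = 35

35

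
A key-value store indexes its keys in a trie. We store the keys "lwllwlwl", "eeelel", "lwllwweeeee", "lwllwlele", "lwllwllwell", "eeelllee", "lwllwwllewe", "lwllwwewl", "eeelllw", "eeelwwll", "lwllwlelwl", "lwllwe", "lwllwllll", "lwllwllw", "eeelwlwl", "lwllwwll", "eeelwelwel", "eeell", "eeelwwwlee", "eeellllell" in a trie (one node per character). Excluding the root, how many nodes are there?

Trace insertions, counting only characters that open a new branch:
  "lwllwlwl" → 8 new (l, w, l, l, w, l, w, l)
  "eeelel" → 6 new (e, e, e, l, e, l)
  "lwllwweeeee" → prefix "lwllw" already present; 6 new (w, e, e, e, e, e)
  "lwllwlele" → prefix "lwllwl" already present; 3 new (e, l, e)
  "lwllwllwell" → prefix "lwllwl" already present; 5 new (l, w, e, l, l)
  "eeelllee" → prefix "eeel" already present; 4 new (l, l, e, e)
  "lwllwwllewe" → prefix "lwllww" already present; 5 new (l, l, e, w, e)
  "lwllwwewl" → prefix "lwllwwe" already present; 2 new (w, l)
  "eeelllw" → prefix "eeelll" already present; 1 new (w)
  "eeelwwll" → prefix "eeel" already present; 4 new (w, w, l, l)
  "lwllwlelwl" → prefix "lwllwlel" already present; 2 new (w, l)
  "lwllwe" → prefix "lwllw" already present; 1 new (e)
  "lwllwllll" → prefix "lwllwll" already present; 2 new (l, l)
  "lwllwllw" → prefix "lwllwllw" already present; 0 new (none)
  "eeelwlwl" → prefix "eeelw" already present; 3 new (l, w, l)
  "lwllwwll" → prefix "lwllwwll" already present; 0 new (none)
  "eeelwelwel" → prefix "eeelw" already present; 5 new (e, l, w, e, l)
  "eeell" → prefix "eeell" already present; 0 new (none)
  "eeelwwwlee" → prefix "eeelww" already present; 4 new (w, l, e, e)
  "eeellllell" → prefix "eeelll" already present; 4 new (l, e, l, l)
Total nodes = 8 + 6 + 6 + 3 + 5 + 4 + 5 + 2 + 1 + 4 + 2 + 1 + 2 + 0 + 3 + 0 + 5 + 0 + 4 + 4 = 65

65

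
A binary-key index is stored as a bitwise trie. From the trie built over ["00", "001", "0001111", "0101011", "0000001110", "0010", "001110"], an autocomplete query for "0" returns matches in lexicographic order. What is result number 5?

Words with prefix "0", in lexicographic order: "00", "0000001110", "0001111", "001", "0010", "001110", "0101011"
The 5th is 0010.

0010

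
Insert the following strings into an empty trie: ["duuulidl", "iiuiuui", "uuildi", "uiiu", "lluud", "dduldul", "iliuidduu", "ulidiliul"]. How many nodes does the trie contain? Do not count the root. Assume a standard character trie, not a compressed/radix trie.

51

For each word, the new-node count is its length minus the longest prefix already in the trie:
  "duuulidl" → 8 new (d, u, u, u, l, i, d, l)
  "iiuiuui" → 7 new (i, i, u, i, u, u, i)
  "uuildi" → 6 new (u, u, i, l, d, i)
  "uiiu" → prefix "u" already present; 3 new (i, i, u)
  "lluud" → 5 new (l, l, u, u, d)
  "dduldul" → prefix "d" already present; 6 new (d, u, l, d, u, l)
  "iliuidduu" → prefix "i" already present; 8 new (l, i, u, i, d, d, u, u)
  "ulidiliul" → prefix "u" already present; 8 new (l, i, d, i, l, i, u, l)
Total nodes = 8 + 7 + 6 + 3 + 5 + 6 + 8 + 8 = 51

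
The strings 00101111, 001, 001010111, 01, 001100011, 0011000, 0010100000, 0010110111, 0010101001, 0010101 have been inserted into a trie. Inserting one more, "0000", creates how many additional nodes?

2

The longest prefix of "0000" already in the trie is "00" (length 2).
Each of the 2 remaining characters creates one node.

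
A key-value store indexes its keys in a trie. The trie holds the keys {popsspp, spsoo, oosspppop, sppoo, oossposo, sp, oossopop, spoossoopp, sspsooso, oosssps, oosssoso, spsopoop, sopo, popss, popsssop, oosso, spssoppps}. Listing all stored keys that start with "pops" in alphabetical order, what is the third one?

Words with prefix "pops", in lexicographic order: "popss", "popsspp", "popsssop"
Position 3: popsssop

popsssop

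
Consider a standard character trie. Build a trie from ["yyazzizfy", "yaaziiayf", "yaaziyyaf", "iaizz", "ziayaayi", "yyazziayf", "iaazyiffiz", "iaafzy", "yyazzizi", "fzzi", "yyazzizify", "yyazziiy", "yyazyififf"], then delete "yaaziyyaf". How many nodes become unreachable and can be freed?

A node on "yaaziyyaf"'s path can go only if nothing else ends at it or branches off below it.
The suffix "yyaf" (4 nodes) is used only by "yaaziyyaf"; the node for "yaazi" still has the child "i", so pruning stops there.
Nodes removed: 4

4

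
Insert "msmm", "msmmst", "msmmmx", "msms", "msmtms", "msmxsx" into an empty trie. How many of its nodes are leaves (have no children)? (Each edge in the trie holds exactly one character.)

5

Leaves are exactly the stored words that no other stored word extends.
Those words: "msmmmx", "msmmst", "msms", "msmtms", "msmxsx"
Leaf count: 5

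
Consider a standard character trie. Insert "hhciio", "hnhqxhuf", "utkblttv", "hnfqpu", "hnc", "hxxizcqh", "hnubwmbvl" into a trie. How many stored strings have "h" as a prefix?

Filter for entries beginning with "h":
Matches: "hhciio", "hnc", "hnfqpu", "hnhqxhuf", "hnubwmbvl", "hxxizcqh"
Count: 6

6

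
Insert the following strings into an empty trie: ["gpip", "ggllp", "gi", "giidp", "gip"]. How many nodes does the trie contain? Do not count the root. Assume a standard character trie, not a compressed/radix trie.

13

Trie structure (* marks end of a word):
(root)
└─ g
   ├─ g
   │  └─ l
   │     └─ l
   │        └─ p *
   ├─ i *
   │  ├─ i
   │  │  └─ d
   │  │     └─ p *
   │  └─ p *
   └─ p
      └─ i
         └─ p *
Counting every labelled node above: 13.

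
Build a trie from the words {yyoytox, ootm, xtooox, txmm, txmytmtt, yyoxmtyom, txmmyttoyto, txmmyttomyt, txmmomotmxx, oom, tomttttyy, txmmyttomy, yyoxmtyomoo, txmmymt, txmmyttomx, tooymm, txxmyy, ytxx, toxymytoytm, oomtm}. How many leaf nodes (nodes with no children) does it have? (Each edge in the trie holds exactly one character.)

16

Leaves are exactly the stored words that no other stored word extends.
Those words: "oomtm", "ootm", "tomttttyy", "tooymm", "toxymytoytm", "txmmomotmxx", "txmmymt", "txmmyttomx", "txmmyttomyt", "txmmyttoyto", "txmytmtt", "txxmyy", "xtooox", "ytxx", "yyoxmtyomoo", "yyoytox"
Leaf count: 16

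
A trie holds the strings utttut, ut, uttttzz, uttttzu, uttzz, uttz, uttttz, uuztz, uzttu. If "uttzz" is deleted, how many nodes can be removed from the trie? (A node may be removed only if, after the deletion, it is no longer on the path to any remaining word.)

1

After clearing the end-marker at "uttzz", prune upward until reaching a node still needed by another word.
The suffix "z" (1 node) is used only by "uttzz"; "uttz" is itself a stored word, so pruning stops there.
Nodes removed: 1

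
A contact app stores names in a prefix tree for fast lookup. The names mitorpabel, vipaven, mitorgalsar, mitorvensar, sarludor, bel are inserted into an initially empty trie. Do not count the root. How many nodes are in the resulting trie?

Trie structure (* marks end of a word):
(root)
├─ b
│  └─ e
│     └─ l *
├─ m
│  └─ i
│     └─ t
│        └─ o
│           └─ r
│              ├─ g
│              │  └─ a
│              │     └─ l
│              │        └─ s
│              │           └─ a
│              │              └─ r *
│              ├─ p
│              │  └─ a
│              │     └─ b
│              │        └─ e
│              │           └─ l *
│              └─ v
│                 └─ e
│                    └─ n
│                       └─ s
│                          └─ a
│                             └─ r *
├─ s
│  └─ a
│     └─ r
│        └─ l
│           └─ u
│              └─ d
│                 └─ o
│                    └─ r *
└─ v
   └─ i
      └─ p
         └─ a
            └─ v
               └─ e
                  └─ n *
Counting every labelled node above: 40.

40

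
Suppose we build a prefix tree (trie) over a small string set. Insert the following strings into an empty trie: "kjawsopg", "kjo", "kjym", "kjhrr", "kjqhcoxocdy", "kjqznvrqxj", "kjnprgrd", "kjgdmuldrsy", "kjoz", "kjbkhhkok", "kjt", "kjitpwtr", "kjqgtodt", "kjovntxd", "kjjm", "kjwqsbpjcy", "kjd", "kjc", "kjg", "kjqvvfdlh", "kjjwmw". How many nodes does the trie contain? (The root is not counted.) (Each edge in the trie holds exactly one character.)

91

Insert word by word; a character creates a node only if that edge doesn't already exist:
  "kjawsopg" → 8 new (k, j, a, w, s, o, p, g)
  "kjo" → prefix "kj" already present; 1 new (o)
  "kjym" → prefix "kj" already present; 2 new (y, m)
  "kjhrr" → prefix "kj" already present; 3 new (h, r, r)
  "kjqhcoxocdy" → prefix "kj" already present; 9 new (q, h, c, o, x, o, c, d, y)
  "kjqznvrqxj" → prefix "kjq" already present; 7 new (z, n, v, r, q, x, j)
  "kjnprgrd" → prefix "kj" already present; 6 new (n, p, r, g, r, d)
  "kjgdmuldrsy" → prefix "kj" already present; 9 new (g, d, m, u, l, d, r, s, y)
  "kjoz" → prefix "kjo" already present; 1 new (z)
  "kjbkhhkok" → prefix "kj" already present; 7 new (b, k, h, h, k, o, k)
  "kjt" → prefix "kj" already present; 1 new (t)
  "kjitpwtr" → prefix "kj" already present; 6 new (i, t, p, w, t, r)
  "kjqgtodt" → prefix "kjq" already present; 5 new (g, t, o, d, t)
  "kjovntxd" → prefix "kjo" already present; 5 new (v, n, t, x, d)
  "kjjm" → prefix "kj" already present; 2 new (j, m)
  "kjwqsbpjcy" → prefix "kj" already present; 8 new (w, q, s, b, p, j, c, y)
  "kjd" → prefix "kj" already present; 1 new (d)
  "kjc" → prefix "kj" already present; 1 new (c)
  "kjg" → prefix "kjg" already present; 0 new (none)
  "kjqvvfdlh" → prefix "kjq" already present; 6 new (v, v, f, d, l, h)
  "kjjwmw" → prefix "kjj" already present; 3 new (w, m, w)
Total nodes = 8 + 1 + 2 + 3 + 9 + 7 + 6 + 9 + 1 + 7 + 1 + 6 + 5 + 5 + 2 + 8 + 1 + 1 + 0 + 6 + 3 = 91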